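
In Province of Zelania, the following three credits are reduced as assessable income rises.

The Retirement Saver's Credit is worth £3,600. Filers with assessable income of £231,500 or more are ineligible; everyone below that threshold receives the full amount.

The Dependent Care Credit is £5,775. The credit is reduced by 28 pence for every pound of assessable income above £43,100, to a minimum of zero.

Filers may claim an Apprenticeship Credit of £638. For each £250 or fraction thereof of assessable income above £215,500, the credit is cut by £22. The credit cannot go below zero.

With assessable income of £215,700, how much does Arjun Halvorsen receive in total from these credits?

£4,216

Retirement Saver's Credit: £215,700 is below the £231,500 cutoff, so the full £3,600 applies.
Dependent Care Credit: 28% of the £172,600 excess over £43,100 is £48,328 ≥ base, so the credit is £0.
Apprenticeship Credit: income exceeds £215,500 by £200, which is 1 full-or-partial £250 increment; reduction = 1 × £22 = £22, leaving £616.
Total: £3,600 + £0 + £616 = £4,216.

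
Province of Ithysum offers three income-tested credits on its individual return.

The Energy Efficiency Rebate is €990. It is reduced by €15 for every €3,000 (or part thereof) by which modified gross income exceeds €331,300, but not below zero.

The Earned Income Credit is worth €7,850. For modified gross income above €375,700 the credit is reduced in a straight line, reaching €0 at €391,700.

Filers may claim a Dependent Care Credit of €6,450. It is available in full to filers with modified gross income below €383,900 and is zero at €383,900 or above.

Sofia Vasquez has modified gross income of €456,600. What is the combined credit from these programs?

€360

Energy Efficiency Rebate: income exceeds €331,300 by €125,300, which is 42 full-or-partial €3,000 increments; reduction = 42 × €15 = €630, leaving €360.
Earned Income Credit: €456,600 is at or above €391,700, so the credit is €0.
Dependent Care Credit: €456,600 meets or exceeds the €383,900 cutoff, so the credit is €0.
Total: €360 + €0 + €0 = €360.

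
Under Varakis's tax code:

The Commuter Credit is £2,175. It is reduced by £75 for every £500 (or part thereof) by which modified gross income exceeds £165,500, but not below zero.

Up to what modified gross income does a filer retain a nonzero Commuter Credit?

£179,500

After 28 increments the reduction is 28 × £75 = £2,100, leaving £75; one more increment wipes it out. Increment 28 ends at excess 28 × £500 = £14,000, so the highest qualifying income is £165,500 + £14,000 = £179,500.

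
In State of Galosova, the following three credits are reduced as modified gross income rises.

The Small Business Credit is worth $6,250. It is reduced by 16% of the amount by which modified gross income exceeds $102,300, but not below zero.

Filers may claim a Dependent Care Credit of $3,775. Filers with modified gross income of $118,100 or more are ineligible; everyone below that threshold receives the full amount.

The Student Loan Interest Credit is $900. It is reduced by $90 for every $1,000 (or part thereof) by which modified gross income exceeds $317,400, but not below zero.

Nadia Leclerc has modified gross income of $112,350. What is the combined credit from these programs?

Small Business Credit: 16% of the $10,050 excess over $102,300 is $1,608; credit = $6,250 − $1,608 = $4,642.
Dependent Care Credit: $112,350 is below the $118,100 cutoff, so the full $3,775 applies.
Student Loan Interest Credit: $112,350 is at or below the $317,400 threshold, so the full $900 applies.
Total: $4,642 + $3,775 + $900 = $9,317.

$9,317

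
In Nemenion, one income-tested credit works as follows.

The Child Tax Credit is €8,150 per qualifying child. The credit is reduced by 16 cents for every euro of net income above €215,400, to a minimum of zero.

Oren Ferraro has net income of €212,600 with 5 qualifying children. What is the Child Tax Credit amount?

€40,750

Child Tax Credit: base = 5 × €8,150 = €40,750. €212,600 is at or below the €215,400 threshold, so the full €40,750 applies.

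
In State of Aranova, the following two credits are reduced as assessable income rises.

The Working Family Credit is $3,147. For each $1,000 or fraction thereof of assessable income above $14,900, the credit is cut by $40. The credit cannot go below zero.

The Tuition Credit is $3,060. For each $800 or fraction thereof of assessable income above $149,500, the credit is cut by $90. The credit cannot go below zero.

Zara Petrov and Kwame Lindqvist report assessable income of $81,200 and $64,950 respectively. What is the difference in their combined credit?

$640

Zara ($81,200): Working Family Credit: income exceeds $14,900 by $66,300, which is 67 full-or-partial $1,000 increments; reduction = 67 × $40 = $2,680, leaving $467. Tuition Credit: $81,200 is at or below the $149,500 threshold, so the full $3,060 applies. total $467 + $3,060 = $3,527
Kwame ($64,950): Working Family Credit: income exceeds $14,900 by $50,050, which is 51 full-or-partial $1,000 increments; reduction = 51 × $40 = $2,040, leaving $1,107. Tuition Credit: $64,950 is at or below the $149,500 threshold, so the full $3,060 applies. total $1,107 + $3,060 = $4,167
Difference: |$3,527 − $4,167| = $640.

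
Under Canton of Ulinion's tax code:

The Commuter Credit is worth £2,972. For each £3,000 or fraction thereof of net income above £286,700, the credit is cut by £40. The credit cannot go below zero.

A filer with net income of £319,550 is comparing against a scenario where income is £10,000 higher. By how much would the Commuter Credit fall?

At £319,550 — income exceeds £286,700 by £32,850, which is 11 full-or-partial £3,000 increments; reduction = 11 × £40 = £440, leaving £2,532.
At £329,550 — income exceeds £286,700 by £42,850, which is 15 full-or-partial £3,000 increments; reduction = 15 × £40 = £600, leaving £2,372.
Lost: £2,532 − £2,372 = £160.

£160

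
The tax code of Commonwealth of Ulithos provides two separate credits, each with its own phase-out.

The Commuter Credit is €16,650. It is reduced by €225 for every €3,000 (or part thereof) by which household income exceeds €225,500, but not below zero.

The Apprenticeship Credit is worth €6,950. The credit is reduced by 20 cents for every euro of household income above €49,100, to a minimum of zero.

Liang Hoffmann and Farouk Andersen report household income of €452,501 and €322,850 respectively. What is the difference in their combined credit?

Liang (€452,501): Commuter Credit: income exceeds €225,500 by €227,001 → 76 increments × €225 = €17,100 ≥ base, so the credit is €0. Apprenticeship Credit: 20% of the €403,401 excess over €49,100 is €80,680.20 ≥ base, so the credit is €0. total €0 + €0 = €0
Farouk (€322,850): Commuter Credit: income exceeds €225,500 by €97,350, which is 33 full-or-partial €3,000 increments; reduction = 33 × €225 = €7,425, leaving €9,225. Apprenticeship Credit: 20% of the €273,750 excess over €49,100 is €54,750 ≥ base, so the credit is €0. total €9,225 + €0 = €9,225
Difference: |€0 − €9,225| = €9,225.

€9,225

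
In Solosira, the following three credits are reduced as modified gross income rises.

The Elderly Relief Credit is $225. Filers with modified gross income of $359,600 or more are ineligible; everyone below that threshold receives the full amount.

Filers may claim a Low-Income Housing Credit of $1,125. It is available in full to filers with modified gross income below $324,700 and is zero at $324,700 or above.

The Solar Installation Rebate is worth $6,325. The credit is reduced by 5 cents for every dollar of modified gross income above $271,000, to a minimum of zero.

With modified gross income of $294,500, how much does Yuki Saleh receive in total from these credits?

Elderly Relief Credit: $294,500 is below the $359,600 cutoff, so the full $225 applies.
Low-Income Housing Credit: $294,500 is below the $324,700 cutoff, so the full $1,125 applies.
Solar Installation Rebate: 5% of the $23,500 excess over $271,000 is $1,175; credit = $6,325 − $1,175 = $5,150.
Total: $225 + $1,125 + $5,150 = $6,500.

$6,500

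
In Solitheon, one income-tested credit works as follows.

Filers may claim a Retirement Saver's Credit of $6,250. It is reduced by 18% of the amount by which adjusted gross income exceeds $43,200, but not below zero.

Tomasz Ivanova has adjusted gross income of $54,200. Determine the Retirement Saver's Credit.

$4,270

Retirement Saver's Credit: 18% of the $11,000 excess over $43,200 is $1,980; credit = $6,250 − $1,980 = $4,270.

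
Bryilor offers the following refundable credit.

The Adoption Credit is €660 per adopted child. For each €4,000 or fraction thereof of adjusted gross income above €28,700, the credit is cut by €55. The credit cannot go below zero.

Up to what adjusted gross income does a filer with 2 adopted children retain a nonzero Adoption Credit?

Full credit = 2 × €660 = €1,320.
After 23 increments the reduction is 23 × €55 = €1,265, leaving €55; one more increment wipes it out. Increment 23 ends at excess 23 × €4,000 = €92,000, so the highest qualifying income is €28,700 + €92,000 = €120,700.

€120,700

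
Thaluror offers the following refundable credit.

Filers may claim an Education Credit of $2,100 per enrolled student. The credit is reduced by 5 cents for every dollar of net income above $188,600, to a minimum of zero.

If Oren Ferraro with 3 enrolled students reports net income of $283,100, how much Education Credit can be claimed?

Education Credit: base = 3 × $2,100 = $6,300. 5% of the $94,500 excess over $188,600 is $4,725; credit = $6,300 − $4,725 = $1,575.

$1,575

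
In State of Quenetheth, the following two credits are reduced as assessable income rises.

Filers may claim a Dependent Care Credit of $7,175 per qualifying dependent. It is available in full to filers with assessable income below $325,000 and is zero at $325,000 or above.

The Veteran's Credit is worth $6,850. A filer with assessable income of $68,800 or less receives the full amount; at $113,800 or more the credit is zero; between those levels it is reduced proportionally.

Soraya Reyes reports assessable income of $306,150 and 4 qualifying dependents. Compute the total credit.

$28,700

Dependent Care Credit: base = 4 × $7,175 = $28,700. $306,150 is below the $325,000 cutoff, so the full $28,700 applies.
Veteran's Credit: $306,150 is at or above $113,800, so the credit is $0.
Total: $28,700 + $0 = $28,700.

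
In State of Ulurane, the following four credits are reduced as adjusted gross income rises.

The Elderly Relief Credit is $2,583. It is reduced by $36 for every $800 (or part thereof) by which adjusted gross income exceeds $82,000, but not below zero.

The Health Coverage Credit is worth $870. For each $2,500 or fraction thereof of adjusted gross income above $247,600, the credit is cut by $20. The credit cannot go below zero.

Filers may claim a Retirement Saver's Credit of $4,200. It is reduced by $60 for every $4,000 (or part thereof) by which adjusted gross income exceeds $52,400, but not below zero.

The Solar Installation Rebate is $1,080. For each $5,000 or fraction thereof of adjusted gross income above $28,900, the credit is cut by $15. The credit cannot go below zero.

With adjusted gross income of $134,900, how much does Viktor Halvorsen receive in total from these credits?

Elderly Relief Credit: income exceeds $82,000 by $52,900, which is 67 full-or-partial $800 increments; reduction = 67 × $36 = $2,412, leaving $171.
Health Coverage Credit: $134,900 is at or below the $247,600 threshold, so the full $870 applies.
Retirement Saver's Credit: income exceeds $52,400 by $82,500, which is 21 full-or-partial $4,000 increments; reduction = 21 × $60 = $1,260, leaving $2,940.
Solar Installation Rebate: income exceeds $28,900 by $106,000, which is 22 full-or-partial $5,000 increments; reduction = 22 × $15 = $330, leaving $750.
Total: $171 + $870 + $2,940 + $750 = $4,731.

$4,731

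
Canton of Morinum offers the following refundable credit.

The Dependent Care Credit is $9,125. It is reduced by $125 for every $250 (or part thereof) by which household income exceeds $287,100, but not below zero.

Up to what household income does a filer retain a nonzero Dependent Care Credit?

After 72 increments the reduction is 72 × $125 = $9,000, leaving $125; one more increment wipes it out. Increment 72 ends at excess 72 × $250 = $18,000, so the highest qualifying income is $287,100 + $18,000 = $305,100.

$305,100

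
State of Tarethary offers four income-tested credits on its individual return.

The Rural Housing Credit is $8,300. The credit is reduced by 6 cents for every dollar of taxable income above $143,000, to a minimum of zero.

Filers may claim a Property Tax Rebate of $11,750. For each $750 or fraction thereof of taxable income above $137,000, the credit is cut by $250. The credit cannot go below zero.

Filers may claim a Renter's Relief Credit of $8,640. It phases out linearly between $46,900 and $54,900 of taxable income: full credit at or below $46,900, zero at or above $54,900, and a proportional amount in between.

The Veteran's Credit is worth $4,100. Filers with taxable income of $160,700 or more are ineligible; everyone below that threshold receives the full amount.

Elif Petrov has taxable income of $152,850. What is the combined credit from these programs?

$18,059

Rural Housing Credit: 6% of the $9,850 excess over $143,000 is $591; credit = $8,300 − $591 = $7,709.
Property Tax Rebate: income exceeds $137,000 by $15,850, which is 22 full-or-partial $750 increments; reduction = 22 × $250 = $5,500, leaving $6,250.
Renter's Relief Credit: $152,850 is at or above $54,900, so the credit is $0.
Veteran's Credit: $152,850 is below the $160,700 cutoff, so the full $4,100 applies.
Total: $7,709 + $6,250 + $0 + $4,100 = $18,059.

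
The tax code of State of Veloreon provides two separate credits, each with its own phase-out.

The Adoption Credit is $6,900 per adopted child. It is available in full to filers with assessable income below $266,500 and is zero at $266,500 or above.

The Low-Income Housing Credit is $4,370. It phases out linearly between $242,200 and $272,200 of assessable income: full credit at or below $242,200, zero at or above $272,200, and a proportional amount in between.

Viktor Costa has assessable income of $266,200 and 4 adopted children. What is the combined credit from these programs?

$28,474

Adoption Credit: base = 4 × $6,900 = $27,600. $266,200 is below the $266,500 cutoff, so the full $27,600 applies.
Low-Income Housing Credit: $266,200 is $24,000 into a $30,000 phase-out range, leaving 6,000/30,000 of the credit: $4,370 × 6,000/30,000 = $874.
Total: $27,600 + $874 = $28,474.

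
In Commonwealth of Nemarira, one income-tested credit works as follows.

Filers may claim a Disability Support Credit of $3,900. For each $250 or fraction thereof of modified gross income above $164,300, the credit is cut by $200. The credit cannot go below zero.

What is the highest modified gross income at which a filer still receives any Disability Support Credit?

$169,050

After 19 increments the reduction is 19 × $200 = $3,800, leaving $100; one more increment wipes it out. Increment 19 ends at excess 19 × $250 = $4,750, so the highest qualifying income is $164,300 + $4,750 = $169,050.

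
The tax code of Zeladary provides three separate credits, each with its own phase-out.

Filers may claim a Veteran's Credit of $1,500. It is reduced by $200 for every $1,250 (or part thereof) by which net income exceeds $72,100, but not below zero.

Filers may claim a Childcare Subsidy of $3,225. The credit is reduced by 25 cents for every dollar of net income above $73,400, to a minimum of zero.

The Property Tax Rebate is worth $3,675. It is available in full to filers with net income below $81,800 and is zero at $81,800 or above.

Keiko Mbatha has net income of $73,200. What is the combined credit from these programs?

Veteran's Credit: income exceeds $72,100 by $1,100, which is 1 full-or-partial $1,250 increment; reduction = 1 × $200 = $200, leaving $1,300.
Childcare Subsidy: $73,200 is at or below the $73,400 threshold, so the full $3,225 applies.
Property Tax Rebate: $73,200 is below the $81,800 cutoff, so the full $3,675 applies.
Total: $1,300 + $3,225 + $3,675 = $8,200.

$8,200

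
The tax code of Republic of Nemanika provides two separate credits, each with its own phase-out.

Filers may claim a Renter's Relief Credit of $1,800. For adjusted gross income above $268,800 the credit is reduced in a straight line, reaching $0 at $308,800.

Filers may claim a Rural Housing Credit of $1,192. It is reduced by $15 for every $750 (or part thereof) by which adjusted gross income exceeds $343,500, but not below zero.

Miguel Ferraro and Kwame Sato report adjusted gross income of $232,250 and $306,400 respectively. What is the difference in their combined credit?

$1,692

Miguel ($232,250): Renter's Relief Credit: $232,250 is at or below the $268,800 threshold, so the full $1,800 applies. Rural Housing Credit: $232,250 is at or below the $343,500 threshold, so the full $1,192 applies. total $1,800 + $1,192 = $2,992
Kwame ($306,400): Renter's Relief Credit: $306,400 is $37,600 into a $40,000 phase-out range, leaving 2,400/40,000 of the credit: $1,800 × 2,400/40,000 = $108. Rural Housing Credit: $306,400 is at or below the $343,500 threshold, so the full $1,192 applies. total $108 + $1,192 = $1,300
Difference: |$2,992 − $1,300| = $1,692.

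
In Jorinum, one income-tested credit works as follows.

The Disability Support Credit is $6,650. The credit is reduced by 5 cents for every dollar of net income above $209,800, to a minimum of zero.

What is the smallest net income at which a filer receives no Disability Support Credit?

$342,800

The credit falls by 5% of each dollar above $209,800, so it reaches zero when the excess is $6,650 / 5% = $133,000: income = $209,800 + $133,000 = $342,800.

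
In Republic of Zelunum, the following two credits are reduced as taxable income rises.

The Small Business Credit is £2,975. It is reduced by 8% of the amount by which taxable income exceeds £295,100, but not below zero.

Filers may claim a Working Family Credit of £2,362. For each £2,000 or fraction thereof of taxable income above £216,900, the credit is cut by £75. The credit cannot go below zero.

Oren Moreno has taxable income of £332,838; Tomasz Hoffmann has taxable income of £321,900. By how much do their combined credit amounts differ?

Oren (£332,838): Small Business Credit: 8% of the £37,738 excess over £295,100 is £3,019.04 ≥ base, so the credit is £0. Working Family Credit: income exceeds £216,900 by £115,938 → 58 increments × £75 = £4,350 ≥ base, so the credit is £0. total £0 + £0 = £0
Tomasz (£321,900): Small Business Credit: 8% of the £26,800 excess over £295,100 is £2,144; credit = £2,975 − £2,144 = £831. Working Family Credit: income exceeds £216,900 by £105,000 → 53 increments × £75 = £3,975 ≥ base, so the credit is £0. total £831 + £0 = £831
Difference: |£0 − £831| = £831.

£831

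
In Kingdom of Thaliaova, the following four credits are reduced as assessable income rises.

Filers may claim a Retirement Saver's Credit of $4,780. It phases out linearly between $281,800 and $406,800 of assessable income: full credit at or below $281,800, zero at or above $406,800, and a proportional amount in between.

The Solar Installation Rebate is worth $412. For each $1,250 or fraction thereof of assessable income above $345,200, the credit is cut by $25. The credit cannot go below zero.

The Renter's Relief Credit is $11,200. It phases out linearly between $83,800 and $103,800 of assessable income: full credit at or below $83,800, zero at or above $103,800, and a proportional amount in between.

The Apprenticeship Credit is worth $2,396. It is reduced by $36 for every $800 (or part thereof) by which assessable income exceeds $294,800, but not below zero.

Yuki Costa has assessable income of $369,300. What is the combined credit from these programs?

Retirement Saver's Credit: $369,300 is $87,500 into a $125,000 phase-out range, leaving 37,500/125,000 of the credit: $4,780 × 37,500/125,000 = $1,434.
Solar Installation Rebate: income exceeds $345,200 by $24,100 → 20 increments × $25 = $500 ≥ base, so the credit is $0.
Renter's Relief Credit: $369,300 is at or above $103,800, so the credit is $0.
Apprenticeship Credit: income exceeds $294,800 by $74,500 → 94 increments × $36 = $3,384 ≥ base, so the credit is $0.
Total: $1,434 + $0 + $0 + $0 = $1,434.

$1,434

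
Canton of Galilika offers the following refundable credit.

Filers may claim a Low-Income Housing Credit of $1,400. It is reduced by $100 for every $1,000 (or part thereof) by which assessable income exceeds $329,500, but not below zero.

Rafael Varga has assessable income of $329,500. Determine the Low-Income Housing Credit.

$1,400

Low-Income Housing Credit: $329,500 is at or below the $329,500 threshold, so the full $1,400 applies.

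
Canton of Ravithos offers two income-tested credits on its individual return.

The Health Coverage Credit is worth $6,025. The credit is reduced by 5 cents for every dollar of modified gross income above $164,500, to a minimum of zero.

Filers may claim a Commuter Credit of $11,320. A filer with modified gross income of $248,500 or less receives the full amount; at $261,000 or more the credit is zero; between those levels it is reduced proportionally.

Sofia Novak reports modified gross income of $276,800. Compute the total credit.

Health Coverage Credit: 5% of the $112,300 excess over $164,500 is $5,615; credit = $6,025 − $5,615 = $410.
Commuter Credit: $276,800 is at or above $261,000, so the credit is $0.
Total: $410 + $0 = $410.

$410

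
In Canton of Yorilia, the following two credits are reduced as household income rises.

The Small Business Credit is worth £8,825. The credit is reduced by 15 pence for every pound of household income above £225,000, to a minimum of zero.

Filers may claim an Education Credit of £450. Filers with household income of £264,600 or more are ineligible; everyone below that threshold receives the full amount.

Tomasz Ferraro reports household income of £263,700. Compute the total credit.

Small Business Credit: 15% of the £38,700 excess over £225,000 is £5,805; credit = £8,825 − £5,805 = £3,020.
Education Credit: £263,700 is below the £264,600 cutoff, so the full £450 applies.
Total: £3,020 + £450 = £3,470.

£3,470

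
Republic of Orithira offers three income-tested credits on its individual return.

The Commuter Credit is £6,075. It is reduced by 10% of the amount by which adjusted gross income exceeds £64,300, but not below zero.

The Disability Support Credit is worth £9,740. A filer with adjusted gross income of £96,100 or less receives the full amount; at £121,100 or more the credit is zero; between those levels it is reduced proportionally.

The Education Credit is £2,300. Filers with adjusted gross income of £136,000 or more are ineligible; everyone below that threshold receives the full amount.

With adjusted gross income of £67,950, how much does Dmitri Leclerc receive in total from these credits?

£17,750

Commuter Credit: 10% of the £3,650 excess over £64,300 is £365; credit = £6,075 − £365 = £5,710.
Disability Support Credit: £67,950 is at or below the £96,100 threshold, so the full £9,740 applies.
Education Credit: £67,950 is below the £136,000 cutoff, so the full £2,300 applies.
Total: £5,710 + £9,740 + £2,300 = £17,750.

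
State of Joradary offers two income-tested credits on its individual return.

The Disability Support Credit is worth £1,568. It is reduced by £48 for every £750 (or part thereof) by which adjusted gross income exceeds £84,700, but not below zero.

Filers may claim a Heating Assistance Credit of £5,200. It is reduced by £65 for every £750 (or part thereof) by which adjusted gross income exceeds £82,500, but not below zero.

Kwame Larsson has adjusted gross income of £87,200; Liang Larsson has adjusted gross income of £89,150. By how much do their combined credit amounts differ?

£226

Kwame (£87,200): Disability Support Credit: income exceeds £84,700 by £2,500, which is 4 full-or-partial £750 increments; reduction = 4 × £48 = £192, leaving £1,376. Heating Assistance Credit: income exceeds £82,500 by £4,700, which is 7 full-or-partial £750 increments; reduction = 7 × £65 = £455, leaving £4,745. total £1,376 + £4,745 = £6,121
Liang (£89,150): Disability Support Credit: income exceeds £84,700 by £4,450, which is 6 full-or-partial £750 increments; reduction = 6 × £48 = £288, leaving £1,280. Heating Assistance Credit: income exceeds £82,500 by £6,650, which is 9 full-or-partial £750 increments; reduction = 9 × £65 = £585, leaving £4,615. total £1,280 + £4,615 = £5,895
Difference: |£6,121 − £5,895| = £226.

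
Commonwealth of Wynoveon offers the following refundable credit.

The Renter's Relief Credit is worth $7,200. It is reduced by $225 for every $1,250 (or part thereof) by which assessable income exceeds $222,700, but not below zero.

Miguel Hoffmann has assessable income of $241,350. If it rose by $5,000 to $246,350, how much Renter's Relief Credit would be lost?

At $241,350 — income exceeds $222,700 by $18,650, which is 15 full-or-partial $1,250 increments; reduction = 15 × $225 = $3,375, leaving $3,825.
At $246,350 — income exceeds $222,700 by $23,650, which is 19 full-or-partial $1,250 increments; reduction = 19 × $225 = $4,275, leaving $2,925.
Lost: $3,825 − $2,925 = $900.

$900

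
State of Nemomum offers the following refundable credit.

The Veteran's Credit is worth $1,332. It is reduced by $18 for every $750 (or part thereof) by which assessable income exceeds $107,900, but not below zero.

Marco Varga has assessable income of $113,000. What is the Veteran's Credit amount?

Veteran's Credit: income exceeds $107,900 by $5,100, which is 7 full-or-partial $750 increments; reduction = 7 × $18 = $126, leaving $1,206.

$1,206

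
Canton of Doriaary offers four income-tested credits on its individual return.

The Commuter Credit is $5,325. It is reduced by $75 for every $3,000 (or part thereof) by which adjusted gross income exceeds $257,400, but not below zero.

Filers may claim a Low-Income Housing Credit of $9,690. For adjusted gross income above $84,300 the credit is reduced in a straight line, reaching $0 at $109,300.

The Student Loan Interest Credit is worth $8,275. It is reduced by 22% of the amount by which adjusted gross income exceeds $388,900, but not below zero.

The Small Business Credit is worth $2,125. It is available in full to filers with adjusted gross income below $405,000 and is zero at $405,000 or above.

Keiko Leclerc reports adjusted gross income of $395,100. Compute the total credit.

Commuter Credit: income exceeds $257,400 by $137,700, which is 46 full-or-partial $3,000 increments; reduction = 46 × $75 = $3,450, leaving $1,875.
Low-Income Housing Credit: $395,100 is at or above $109,300, so the credit is $0.
Student Loan Interest Credit: 22% of the $6,200 excess over $388,900 is $1,364; credit = $8,275 − $1,364 = $6,911.
Small Business Credit: $395,100 is below the $405,000 cutoff, so the full $2,125 applies.
Total: $1,875 + $0 + $6,911 + $2,125 = $10,911.

$10,911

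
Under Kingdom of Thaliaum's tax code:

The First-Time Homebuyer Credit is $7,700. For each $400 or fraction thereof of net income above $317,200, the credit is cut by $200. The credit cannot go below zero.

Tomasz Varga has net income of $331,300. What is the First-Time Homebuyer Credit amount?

$500

First-Time Homebuyer Credit: income exceeds $317,200 by $14,100, which is 36 full-or-partial $400 increments; reduction = 36 × $200 = $7,200, leaving $500.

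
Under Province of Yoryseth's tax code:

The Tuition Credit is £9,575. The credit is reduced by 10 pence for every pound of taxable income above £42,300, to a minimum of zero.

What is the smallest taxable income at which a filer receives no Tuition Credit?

The credit falls by 10% of each pound above £42,300, so it reaches zero when the excess is £9,575 / 10% = £95,750: income = £42,300 + £95,750 = £138,050.

£138,050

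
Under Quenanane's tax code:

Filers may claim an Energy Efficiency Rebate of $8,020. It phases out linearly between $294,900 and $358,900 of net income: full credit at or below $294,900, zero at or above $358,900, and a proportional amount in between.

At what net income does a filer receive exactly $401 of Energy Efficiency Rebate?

$355,700

$401 is 401/8,020 of the full $8,020, so 7,619/8,020 of the $64,000 range has been used: income = $294,900 + $64,000 × 7,619/8,020 = $355,700.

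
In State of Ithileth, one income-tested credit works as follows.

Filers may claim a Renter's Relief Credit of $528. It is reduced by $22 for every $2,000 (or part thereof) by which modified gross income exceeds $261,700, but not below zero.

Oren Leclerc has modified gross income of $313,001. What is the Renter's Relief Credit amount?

Renter's Relief Credit: income exceeds $261,700 by $51,301 → 26 increments × $22 = $572 ≥ base, so the credit is $0.

$0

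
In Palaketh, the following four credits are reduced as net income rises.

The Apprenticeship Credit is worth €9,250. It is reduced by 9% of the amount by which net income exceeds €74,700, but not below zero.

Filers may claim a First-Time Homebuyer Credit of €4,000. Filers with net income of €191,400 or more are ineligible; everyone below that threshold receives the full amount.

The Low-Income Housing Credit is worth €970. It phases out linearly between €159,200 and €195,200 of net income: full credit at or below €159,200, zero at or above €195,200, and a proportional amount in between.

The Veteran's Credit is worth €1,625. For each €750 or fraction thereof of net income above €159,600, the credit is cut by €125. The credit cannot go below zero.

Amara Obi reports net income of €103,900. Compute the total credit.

Apprenticeship Credit: 9% of the €29,200 excess over €74,700 is €2,628; credit = €9,250 − €2,628 = €6,622.
First-Time Homebuyer Credit: €103,900 is below the €191,400 cutoff, so the full €4,000 applies.
Low-Income Housing Credit: €103,900 is at or below the €159,200 threshold, so the full €970 applies.
Veteran's Credit: €103,900 is at or below the €159,600 threshold, so the full €1,625 applies.
Total: €6,622 + €4,000 + €970 + €1,625 = €13,217.

€13,217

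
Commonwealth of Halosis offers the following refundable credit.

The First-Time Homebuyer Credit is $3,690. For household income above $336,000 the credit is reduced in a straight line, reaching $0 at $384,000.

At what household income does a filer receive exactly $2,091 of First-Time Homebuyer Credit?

$356,800

$2,091 is 2,091/3,690 of the full $3,690, so 1,599/3,690 of the $48,000 range has been used: income = $336,000 + $48,000 × 1,599/3,690 = $356,800.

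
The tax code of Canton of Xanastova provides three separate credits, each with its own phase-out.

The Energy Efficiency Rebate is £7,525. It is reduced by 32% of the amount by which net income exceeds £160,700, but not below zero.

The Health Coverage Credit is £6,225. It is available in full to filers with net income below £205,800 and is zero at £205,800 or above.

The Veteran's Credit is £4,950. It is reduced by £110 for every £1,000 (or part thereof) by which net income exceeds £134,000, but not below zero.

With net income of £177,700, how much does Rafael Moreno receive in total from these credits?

Energy Efficiency Rebate: 32% of the £17,000 excess over £160,700 is £5,440; credit = £7,525 − £5,440 = £2,085.
Health Coverage Credit: £177,700 is below the £205,800 cutoff, so the full £6,225 applies.
Veteran's Credit: income exceeds £134,000 by £43,700, which is 44 full-or-partial £1,000 increments; reduction = 44 × £110 = £4,840, leaving £110.
Total: £2,085 + £6,225 + £110 = £8,420.

£8,420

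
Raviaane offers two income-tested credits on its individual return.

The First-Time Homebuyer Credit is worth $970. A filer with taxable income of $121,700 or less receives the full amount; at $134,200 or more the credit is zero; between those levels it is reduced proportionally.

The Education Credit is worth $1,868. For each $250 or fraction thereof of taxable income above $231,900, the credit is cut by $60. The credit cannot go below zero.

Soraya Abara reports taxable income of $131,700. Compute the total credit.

$2,062

First-Time Homebuyer Credit: $131,700 is $10,000 into a $12,500 phase-out range, leaving 2,500/12,500 of the credit: $970 × 2,500/12,500 = $194.
Education Credit: $131,700 is at or below the $231,900 threshold, so the full $1,868 applies.
Total: $194 + $1,868 = $2,062.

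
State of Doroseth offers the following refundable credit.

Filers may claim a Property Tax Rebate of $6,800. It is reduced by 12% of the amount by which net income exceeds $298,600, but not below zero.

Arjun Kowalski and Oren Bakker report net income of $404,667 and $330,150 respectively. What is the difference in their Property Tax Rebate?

$3,014

Arjun ($404,667): Property Tax Rebate: 12% of the $106,067 excess over $298,600 is $12,728.04 ≥ base, so the credit is $0.
Oren ($330,150): Property Tax Rebate: 12% of the $31,550 excess over $298,600 is $3,786; credit = $6,800 − $3,786 = $3,014.
Difference: |$0 − $3,014| = $3,014.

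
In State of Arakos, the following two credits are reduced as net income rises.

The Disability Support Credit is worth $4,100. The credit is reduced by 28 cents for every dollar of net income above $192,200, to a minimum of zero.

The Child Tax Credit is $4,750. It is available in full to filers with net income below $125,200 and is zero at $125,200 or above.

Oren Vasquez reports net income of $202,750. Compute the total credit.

$1,146

Disability Support Credit: 28% of the $10,550 excess over $192,200 is $2,954; credit = $4,100 − $2,954 = $1,146.
Child Tax Credit: $202,750 meets or exceeds the $125,200 cutoff, so the credit is $0.
Total: $1,146 + $0 = $1,146.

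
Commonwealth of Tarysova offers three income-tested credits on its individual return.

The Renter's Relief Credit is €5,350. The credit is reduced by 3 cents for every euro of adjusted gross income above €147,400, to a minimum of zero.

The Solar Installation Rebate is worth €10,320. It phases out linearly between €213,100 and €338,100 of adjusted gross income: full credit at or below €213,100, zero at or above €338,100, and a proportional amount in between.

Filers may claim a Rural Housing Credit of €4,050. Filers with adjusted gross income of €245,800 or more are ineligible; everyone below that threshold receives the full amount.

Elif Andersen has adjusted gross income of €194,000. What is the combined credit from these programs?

Renter's Relief Credit: 3% of the €46,600 excess over €147,400 is €1,398; credit = €5,350 − €1,398 = €3,952.
Solar Installation Rebate: €194,000 is at or below the €213,100 threshold, so the full €10,320 applies.
Rural Housing Credit: €194,000 is below the €245,800 cutoff, so the full €4,050 applies.
Total: €3,952 + €10,320 + €4,050 = €18,322.

€18,322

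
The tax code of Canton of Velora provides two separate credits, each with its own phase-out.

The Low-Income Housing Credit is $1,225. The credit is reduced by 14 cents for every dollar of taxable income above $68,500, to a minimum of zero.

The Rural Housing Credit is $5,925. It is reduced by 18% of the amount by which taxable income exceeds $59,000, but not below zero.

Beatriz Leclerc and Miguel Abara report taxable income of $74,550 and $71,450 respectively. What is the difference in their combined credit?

$992

Beatriz ($74,550): Low-Income Housing Credit: 14% of the $6,050 excess over $68,500 is $847; credit = $1,225 − $847 = $378. Rural Housing Credit: 18% of the $15,550 excess over $59,000 is $2,799; credit = $5,925 − $2,799 = $3,126. total $378 + $3,126 = $3,504
Miguel ($71,450): Low-Income Housing Credit: 14% of the $2,950 excess over $68,500 is $413; credit = $1,225 − $413 = $812. Rural Housing Credit: 18% of the $12,450 excess over $59,000 is $2,241; credit = $5,925 − $2,241 = $3,684. total $812 + $3,684 = $4,496
Difference: |$3,504 − $4,496| = $992.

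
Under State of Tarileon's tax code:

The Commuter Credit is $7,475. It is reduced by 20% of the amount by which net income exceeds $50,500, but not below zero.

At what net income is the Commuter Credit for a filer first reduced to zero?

$87,875

The credit falls by 20% of each dollar above $50,500, so it reaches zero when the excess is $7,475 / 20% = $37,375: income = $50,500 + $37,375 = $87,875.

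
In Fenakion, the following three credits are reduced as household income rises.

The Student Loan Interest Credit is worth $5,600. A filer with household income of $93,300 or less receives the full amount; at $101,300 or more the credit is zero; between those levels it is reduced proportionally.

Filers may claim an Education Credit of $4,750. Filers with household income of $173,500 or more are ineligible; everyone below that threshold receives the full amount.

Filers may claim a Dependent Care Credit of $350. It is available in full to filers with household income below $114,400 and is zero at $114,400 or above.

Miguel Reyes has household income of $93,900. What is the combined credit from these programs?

$10,280

Student Loan Interest Credit: $93,900 is $600 into a $8,000 phase-out range, leaving 7,400/8,000 of the credit: $5,600 × 7,400/8,000 = $5,180.
Education Credit: $93,900 is below the $173,500 cutoff, so the full $4,750 applies.
Dependent Care Credit: $93,900 is below the $114,400 cutoff, so the full $350 applies.
Total: $5,180 + $4,750 + $350 = $10,280.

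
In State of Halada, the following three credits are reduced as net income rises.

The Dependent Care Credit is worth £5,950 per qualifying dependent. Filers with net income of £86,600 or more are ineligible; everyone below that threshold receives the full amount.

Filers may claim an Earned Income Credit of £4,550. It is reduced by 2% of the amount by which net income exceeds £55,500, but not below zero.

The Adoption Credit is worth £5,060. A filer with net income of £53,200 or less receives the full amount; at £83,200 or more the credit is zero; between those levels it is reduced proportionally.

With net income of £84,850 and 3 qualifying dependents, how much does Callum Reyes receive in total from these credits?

£21,813

Dependent Care Credit: base = 3 × £5,950 = £17,850. £84,850 is below the £86,600 cutoff, so the full £17,850 applies.
Earned Income Credit: 2% of the £29,350 excess over £55,500 is £587; credit = £4,550 − £587 = £3,963.
Adoption Credit: £84,850 is at or above £83,200, so the credit is £0.
Total: £17,850 + £3,963 + £0 = £21,813.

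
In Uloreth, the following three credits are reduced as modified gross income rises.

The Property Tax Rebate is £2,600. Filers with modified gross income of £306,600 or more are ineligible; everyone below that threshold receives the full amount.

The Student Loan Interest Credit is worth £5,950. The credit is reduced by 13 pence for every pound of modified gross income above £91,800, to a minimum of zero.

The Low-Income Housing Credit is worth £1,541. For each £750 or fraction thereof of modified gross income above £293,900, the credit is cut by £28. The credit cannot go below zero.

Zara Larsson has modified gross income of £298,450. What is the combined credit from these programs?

Property Tax Rebate: £298,450 is below the £306,600 cutoff, so the full £2,600 applies.
Student Loan Interest Credit: 13% of the £206,650 excess over £91,800 is £26,864.50 ≥ base, so the credit is £0.
Low-Income Housing Credit: income exceeds £293,900 by £4,550, which is 7 full-or-partial £750 increments; reduction = 7 × £28 = £196, leaving £1,345.
Total: £2,600 + £0 + £1,345 = £3,945.

£3,945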